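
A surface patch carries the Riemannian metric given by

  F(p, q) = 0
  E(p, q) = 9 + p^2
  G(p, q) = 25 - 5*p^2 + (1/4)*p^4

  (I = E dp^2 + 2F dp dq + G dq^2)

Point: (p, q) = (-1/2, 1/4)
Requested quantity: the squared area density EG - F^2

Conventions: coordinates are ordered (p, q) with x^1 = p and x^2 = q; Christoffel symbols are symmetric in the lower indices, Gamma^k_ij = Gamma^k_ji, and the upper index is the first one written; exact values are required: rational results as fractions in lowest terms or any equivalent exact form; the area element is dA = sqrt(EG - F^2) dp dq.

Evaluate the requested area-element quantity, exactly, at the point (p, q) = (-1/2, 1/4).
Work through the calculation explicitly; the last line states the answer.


E = 37/4, F = 0, G = 1521/64; EG - F^2 = 56277/256

Answer: EG - F^2 = 56277/256


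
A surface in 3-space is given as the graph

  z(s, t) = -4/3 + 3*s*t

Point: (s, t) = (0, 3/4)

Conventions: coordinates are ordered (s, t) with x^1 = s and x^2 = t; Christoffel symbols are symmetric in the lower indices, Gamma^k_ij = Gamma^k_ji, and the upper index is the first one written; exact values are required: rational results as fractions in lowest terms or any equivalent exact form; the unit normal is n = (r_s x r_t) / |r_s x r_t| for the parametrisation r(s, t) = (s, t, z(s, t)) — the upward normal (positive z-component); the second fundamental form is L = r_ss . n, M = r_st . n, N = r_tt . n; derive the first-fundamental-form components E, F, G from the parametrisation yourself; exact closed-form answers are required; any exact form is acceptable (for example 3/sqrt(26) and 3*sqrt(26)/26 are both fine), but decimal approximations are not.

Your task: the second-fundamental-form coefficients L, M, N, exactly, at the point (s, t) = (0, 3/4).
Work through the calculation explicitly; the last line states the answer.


z_s = 9/4, z_t = 0, z_ss = 0, z_st = 3, z_tt = 0
E = 97/16, F = 0, G = 1; answer radicand W^2 = 97/16
unnormalised second-form numerators: l = 0, m = 3, n = 0; L = l/sqrt(97/16), and similarly M = m/sqrt(W^2), N = n/sqrt(W^2)

Answer: L = 0, M = 12*sqrt(97)/97, N = 0


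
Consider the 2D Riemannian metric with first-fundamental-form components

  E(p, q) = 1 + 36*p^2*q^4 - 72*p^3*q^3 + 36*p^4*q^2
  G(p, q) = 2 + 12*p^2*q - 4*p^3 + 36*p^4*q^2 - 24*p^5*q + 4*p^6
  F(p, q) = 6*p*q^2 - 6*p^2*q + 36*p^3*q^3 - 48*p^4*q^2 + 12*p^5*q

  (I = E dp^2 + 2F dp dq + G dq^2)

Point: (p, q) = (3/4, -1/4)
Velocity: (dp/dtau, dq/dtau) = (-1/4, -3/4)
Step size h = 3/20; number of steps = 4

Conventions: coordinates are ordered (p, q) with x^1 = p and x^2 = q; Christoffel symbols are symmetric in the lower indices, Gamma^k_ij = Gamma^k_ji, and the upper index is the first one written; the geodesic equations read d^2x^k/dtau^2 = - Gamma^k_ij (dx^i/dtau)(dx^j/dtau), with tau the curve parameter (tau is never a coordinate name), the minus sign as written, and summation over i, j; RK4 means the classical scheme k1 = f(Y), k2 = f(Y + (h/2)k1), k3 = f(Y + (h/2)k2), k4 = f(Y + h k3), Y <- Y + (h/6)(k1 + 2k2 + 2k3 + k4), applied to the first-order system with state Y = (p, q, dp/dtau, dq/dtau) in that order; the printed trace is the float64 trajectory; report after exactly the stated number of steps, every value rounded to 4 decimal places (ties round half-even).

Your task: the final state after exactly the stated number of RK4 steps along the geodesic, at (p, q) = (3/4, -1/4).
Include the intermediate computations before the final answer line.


f(Y) = (dp/dtau, dq/dtau, -Gamma^p_ij Y'^i Y'^j, -Gamma^q_ij Y'^i Y'^j) with the Gammas evaluated at the stage position; h = 0.150000; intermediate values shown to 6 dp
step 0: p = 0.7500, q = -0.2500, dp/dtau = -0.2500, dq/dtau = -0.7500
step 1:
  k1: at (p, q) = (0.750000, -0.250000), (dp/dtau, dq/dtau) = (-0.250000, -0.750000); Gamma_ppp = 1.078459, Gamma_ppq = -2.310984, Gamma_pqq = 1.386591, Gamma_qpp = -0.659058, Gamma_qpq = 1.412268, Gamma_qqq = -0.847361; k1 = (-0.250000, -0.750000, 0.019258, -0.011769)
  k2: at (p, q) = (0.731250, -0.306250), (dp/dtau, dq/dtau) = (-0.248556, -0.750883); Gamma_ppp = 1.284237, Gamma_ppq = -2.329630, Gamma_pqq = 1.267752, Gamma_qpp = -0.704363, Gamma_qpq = 1.277728, Gamma_qqq = -0.695322; k2 = (-0.248556, -0.750883, 0.075456, -0.041385)
  k3: at (p, q) = (0.731358, -0.306316), (dp/dtau, dq/dtau) = (-0.244341, -0.753104); Gamma_ppp = 1.284176, Gamma_ppq = -2.329406, Gamma_pqq = 1.267591, Gamma_qpp = -0.704739, Gamma_qpq = 1.278347, Gamma_qqq = -0.695637; k3 = (-0.244341, -0.753104, 0.061684, -0.033852)
  k4: at (p, q) = (0.713349, -0.362966), (dp/dtau, dq/dtau) = (-0.240747, -0.755078); Gamma_ppp = 1.450873, Gamma_ppq = -2.293189, Gamma_pqq = 1.136571, Gamma_qpp = -0.723843, Gamma_qpq = 1.144076, Gamma_qqq = -0.567037; k4 = (-0.240747, -0.755078, 0.101627, -0.050702)
  Y <- Y + (h/6)(k1 + 2k2 + 2k3 + k4): p = 0.7131, q = -0.3628, dp/dtau = -0.2401, dq/dtau = -0.7553
step 2:
  k1: at (p, q) = (0.713086, -0.362826), (dp/dtau, dq/dtau) = (-0.240121, -0.755324); Gamma_ppp = 1.451277, Gamma_ppq = -2.293853, Gamma_pqq = 1.136909, Gamma_qpp = -0.723086, Gamma_qpq = 1.142893, Gamma_qqq = -0.566455; k1 = (-0.240121, -0.755324, 0.099767, -0.049708)
  k2: at (p, q) = (0.695077, -0.419476), (dp/dtau, dq/dtau) = (-0.232638, -0.759052); Gamma_ppp = 1.588765, Gamma_ppq = -2.231669, Gamma_pqq = 1.011182, Gamma_qpp = -0.723247, Gamma_qpq = 1.015914, Gamma_qqq = -0.460316; k2 = (-0.232638, -0.759052, 0.119569, -0.054431)
  k3: at (p, q) = (0.695639, -0.419755), (dp/dtau, dq/dtau) = (-0.231153, -0.759406); Gamma_ppp = 1.587556, Gamma_ppq = -2.230186, Gamma_pqq = 1.010588, Gamma_qpp = -0.724667, Gamma_qpq = 1.018006, Gamma_qqq = -0.461300; k3 = (-0.231153, -0.759406, 0.115340, -0.052649)
  k4: at (p, q) = (0.678414, -0.476737), (dp/dtau, dq/dtau) = (-0.222820, -0.763221); Gamma_ppp = 1.701344, Gamma_ppq = -2.154774, Gamma_pqq = 0.895789, Gamma_qpp = -0.714173, Gamma_qpq = 0.904509, Gamma_qqq = -0.376025; k4 = (-0.222820, -0.763221, 0.126613, -0.053148)
  Y <- Y + (h/6)(k1 + 2k2 + 2k3 + k4): p = 0.6783, q = -0.4767, dp/dtau = -0.2227, dq/dtau = -0.7632
step 3:
  k1: at (p, q) = (0.678323, -0.476713), (dp/dtau, dq/dtau) = (-0.222716, -0.763249); Gamma_ppp = 1.701594, Gamma_ppq = -2.154972, Gamma_pqq = 0.895829, Gamma_qpp = -0.713975, Gamma_qpq = 0.904209, Gamma_qqq = -0.375882; k1 = (-0.222716, -0.763249, 0.126370, -0.053024)
  k2: at (p, q) = (0.661620, -0.533956), (dp/dtau, dq/dtau) = (-0.213238, -0.767226); Gamma_ppp = 1.798087, Gamma_ppq = -2.074838, Gamma_pqq = 0.793714, Gamma_qpp = -0.696500, Gamma_qpq = 0.803702, Gamma_qqq = -0.307450; k2 = (-0.213238, -0.767226, 0.129927, -0.050328)
  k3: at (p, q) = (0.662331, -0.534255), (dp/dtau, dq/dtau) = (-0.212971, -0.767024); Gamma_ppp = 1.796003, Gamma_ppq = -2.073150, Gamma_pqq = 0.793320, Gamma_qpp = -0.697980, Gamma_qpq = 0.805688, Gamma_qqq = -0.308308; k3 = (-0.212971, -0.767024, 0.129124, -0.050181)
  k4: at (p, q) = (0.646378, -0.591766), (dp/dtau, dq/dtau) = (-0.203347, -0.770776); Gamma_ppp = 1.878386, Gamma_ppq = -1.992276, Gamma_pqq = 0.703730, Gamma_qpp = -0.676620, Gamma_qpq = 0.717644, Gamma_qqq = -0.253493; k4 = (-0.203347, -0.770776, 0.128765, -0.046383)
  Y <- Y + (h/6)(k1 + 2k2 + 2k3 + k4): p = 0.6464, q = -0.5918, dp/dtau = -0.2034, dq/dtau = -0.7708
step 4:
  k1: at (p, q) = (0.646361, -0.591776), (dp/dtau, dq/dtau) = (-0.203385, -0.770760); Gamma_ppp = 1.878444, Gamma_ppq = -1.992283, Gamma_pqq = 0.703714, Gamma_qpp = -0.676590, Gamma_qpq = 0.717593, Gamma_qqq = -0.253468; k1 = (-0.203385, -0.770760, 0.128866, -0.046416)
  k2: at (p, q) = (0.631107, -0.649583), (dp/dtau, dq/dtau) = (-0.193720, -0.774241); Gamma_ppp = 1.950075, Gamma_ppq = -1.912920, Gamma_pqq = 0.625434, Gamma_qpp = -0.653146, Gamma_qpq = 0.640701, Gamma_qqq = -0.209479; k2 = (-0.193720, -0.774241, 0.125725, -0.042110)
  k3: at (p, q) = (0.631832, -0.649844), (dp/dtau, dq/dtau) = (-0.193956, -0.773918); Gamma_ppp = 1.947643, Gamma_ppq = -1.911485, Gamma_pqq = 0.625279, Gamma_qpp = -0.654476, Gamma_qpq = 0.642326, Gamma_qqq = -0.210116; k3 = (-0.193956, -0.773918, 0.126072, -0.042365)
  k4: at (p, q) = (0.617268, -0.707864), (dp/dtau, dq/dtau) = (-0.184474, -0.777114); Gamma_ppp = 2.010645, Gamma_ppq = -1.835090, Gamma_pqq = 0.557179, Gamma_qpp = -0.630068, Gamma_qpq = 0.575055, Gamma_qqq = -0.174601; k4 = (-0.184474, -0.777114, 0.121240, -0.037993)
  Y <- Y + (h/6)(k1 + 2k2 + 2k3 + k4): p = 0.6173, q = -0.7079, dp/dtau = -0.1845, dq/dtau = -0.7771

Answer: p = 0.6173, q = -0.7079, dp/dtau = -0.1845, dq/dtau = -0.7771


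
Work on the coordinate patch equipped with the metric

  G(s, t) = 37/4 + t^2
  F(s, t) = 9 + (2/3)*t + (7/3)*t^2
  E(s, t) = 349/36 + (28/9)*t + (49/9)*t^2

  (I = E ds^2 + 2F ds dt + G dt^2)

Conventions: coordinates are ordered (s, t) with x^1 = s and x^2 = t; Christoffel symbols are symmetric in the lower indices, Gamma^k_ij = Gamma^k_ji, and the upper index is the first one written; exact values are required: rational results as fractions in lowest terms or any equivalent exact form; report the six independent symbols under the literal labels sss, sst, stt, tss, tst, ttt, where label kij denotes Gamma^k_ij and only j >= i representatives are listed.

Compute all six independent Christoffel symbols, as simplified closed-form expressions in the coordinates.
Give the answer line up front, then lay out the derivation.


Answer: Gamma_sss = (5488*t^3 + 3136*t^2 + 21616*t + 6048)/(7608*t^2 + 7248*t + 3747), Gamma_sst = (784*t^3 + 224*t^2 + 7252*t + 2072)/(2536*t^2 + 2416*t + 1249), Gamma_stt = (336*t^3 + 4920*t + 888)/(2536*t^2 + 2416*t + 1249), Gamma_tss = (-38416*t^3 - 32928*t^2 - 74676*t - 19544)/(22824*t^2 + 21744*t + 11241), Gamma_tst = (-5488*t^3 - 3136*t^2 - 21616*t - 6048)/(7608*t^2 + 7248*t + 3747), Gamma_ttt = (-784*t^3 - 224*t^2 - 4716*t - 864)/(2536*t^2 + 2416*t + 1249)

E = 349/36 + (28/9)*t + (49/9)*t^2; F = 9 + (2/3)*t + (7/3)*t^2; G = 37/4 + t^2
Gamma^k_ij = (1/2) g^{kl} (d_i g_jl + d_j g_il - d_l g_ij), with g^inv = (1/(EG-F^2)) [[G, -F], [-F, E]]
first partials: E_s = 0, E_t = 28/9 + (98/9)*t, F_s = 0, F_t = 2/3 + (14/3)*t, G_s = 0, G_t = 2*t
D = EG - F^2 = 1249/144 + (151/9)*t + (317/18)*t^2
expanded: Gamma^s_ss = (G E_s - 2F F_s + F E_t)/(2D), Gamma^s_st = (G E_t - F G_s)/(2D), Gamma^s_tt = (2G F_t - G G_s - F G_t)/(2D), Gamma^t_ss = (2E F_s - E E_t - F E_s)/(2D), Gamma^t_st = (E G_s - F E_t)/(2D), Gamma^t_tt = (E G_t - 2F F_t + F G_s)/(2D); substitute and cancel common factors


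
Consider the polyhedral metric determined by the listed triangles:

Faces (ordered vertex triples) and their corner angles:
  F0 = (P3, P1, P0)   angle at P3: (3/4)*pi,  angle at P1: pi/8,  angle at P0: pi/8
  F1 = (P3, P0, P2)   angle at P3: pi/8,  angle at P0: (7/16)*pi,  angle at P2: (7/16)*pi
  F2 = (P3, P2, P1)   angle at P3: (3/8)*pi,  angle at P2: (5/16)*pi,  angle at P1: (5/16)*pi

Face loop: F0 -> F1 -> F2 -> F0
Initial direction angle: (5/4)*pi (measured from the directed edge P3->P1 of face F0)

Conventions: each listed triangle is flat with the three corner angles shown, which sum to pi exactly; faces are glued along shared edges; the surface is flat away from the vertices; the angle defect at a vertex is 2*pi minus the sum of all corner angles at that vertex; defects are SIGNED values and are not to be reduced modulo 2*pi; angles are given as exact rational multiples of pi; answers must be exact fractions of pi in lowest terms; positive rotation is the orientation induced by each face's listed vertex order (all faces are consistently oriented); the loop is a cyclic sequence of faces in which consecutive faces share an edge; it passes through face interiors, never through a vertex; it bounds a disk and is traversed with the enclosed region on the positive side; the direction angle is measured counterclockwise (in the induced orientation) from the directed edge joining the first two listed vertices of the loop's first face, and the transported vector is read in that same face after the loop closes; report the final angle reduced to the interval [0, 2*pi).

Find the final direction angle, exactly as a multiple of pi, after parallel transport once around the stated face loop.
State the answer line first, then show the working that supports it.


Answer: final direction angle = 0

enclosed vertex P3: corner angles sum to (5/4)*pi, defect = 2*pi - (5/4)*pi = (3/4)*pi
by Gauss-Bonnet the loop rotates the vector by the enclosed defect sum (positive orientation, mod 2*pi)
final angle = (5/4)*pi + (3/4)*pi = 0 (mod 2*pi)


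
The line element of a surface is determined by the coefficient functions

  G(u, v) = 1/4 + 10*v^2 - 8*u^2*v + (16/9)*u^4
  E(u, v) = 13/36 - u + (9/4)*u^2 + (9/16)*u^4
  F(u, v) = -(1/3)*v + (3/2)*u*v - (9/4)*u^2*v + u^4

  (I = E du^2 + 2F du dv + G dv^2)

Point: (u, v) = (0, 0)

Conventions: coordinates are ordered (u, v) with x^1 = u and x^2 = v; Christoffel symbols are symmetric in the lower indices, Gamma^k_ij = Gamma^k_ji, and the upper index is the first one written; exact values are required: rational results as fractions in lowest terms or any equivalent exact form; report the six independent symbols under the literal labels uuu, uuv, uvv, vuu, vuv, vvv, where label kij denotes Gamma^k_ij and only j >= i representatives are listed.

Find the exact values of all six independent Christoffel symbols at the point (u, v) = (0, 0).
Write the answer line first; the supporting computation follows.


Answer: Gamma_uuu = -18/13, Gamma_uuv = 0, Gamma_uvv = -12/13, Gamma_vuu = 0, Gamma_vuv = 0, Gamma_vvv = 0

E = 13/36, F = 0, G = 1/4 at the point
E_u = -1, E_v = 0, F_u = 0, F_v = -1/3, G_u = 0, G_v = 0
EG - F^2 = 13/144;  g^inv = (144/13) * [[1/4, 0], [0, 13/36]]
first-kind symbols [ij,l] = (1/2)(d_i g_jl + d_j g_il - d_l g_ij): [uu,u] = E_u/2 = -1/2, [uu,v] = F_u - E_v/2 = 0, [uv,u] = E_v/2 = 0, [uv,v] = G_u/2 = 0, [vv,u] = F_v - G_u/2 = -1/3, [vv,v] = G_v/2 = 0
Gamma^u_ij = (G*[ij,u] - F*[ij,v])/(EG - F^2), Gamma^v_ij = (E*[ij,v] - F*[ij,u])/(EG - F^2)


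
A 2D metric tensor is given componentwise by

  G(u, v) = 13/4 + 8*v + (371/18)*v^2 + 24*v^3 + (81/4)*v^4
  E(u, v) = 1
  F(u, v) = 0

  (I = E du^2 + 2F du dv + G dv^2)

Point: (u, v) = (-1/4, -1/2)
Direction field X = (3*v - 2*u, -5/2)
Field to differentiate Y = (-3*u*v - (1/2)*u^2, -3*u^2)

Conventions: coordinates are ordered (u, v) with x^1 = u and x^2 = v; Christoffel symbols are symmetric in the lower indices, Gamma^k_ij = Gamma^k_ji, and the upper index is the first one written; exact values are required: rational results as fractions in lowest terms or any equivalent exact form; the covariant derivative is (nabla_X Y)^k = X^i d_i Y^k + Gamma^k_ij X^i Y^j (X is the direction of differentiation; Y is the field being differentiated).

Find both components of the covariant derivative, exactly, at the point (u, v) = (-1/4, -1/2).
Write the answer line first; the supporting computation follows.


Answer: (nabla_X Y)^u = -29/8, (nabla_X Y)^v = -23559/12296

E = 1, F = 0, G = 1537/576 at the point
E_u = 0, E_v = 0, F_u = 0, F_v = 0, G_u = 0, G_v = -341/72
EG - F^2 = 1537/576;  g^inv = (576/1537) * [[1537/576, 0], [0, 1]]
first-kind symbols [ij,l] = (1/2)(d_i g_jl + d_j g_il - d_l g_ij): [uu,u] = E_u/2 = 0, [uu,v] = F_u - E_v/2 = 0, [uv,u] = E_v/2 = 0, [uv,v] = G_u/2 = 0, [vv,u] = F_v - G_u/2 = 0, [vv,v] = G_v/2 = -341/144
Gamma^u_ij = (G*[ij,u] - F*[ij,v])/(EG - F^2), Gamma^v_ij = (E*[ij,v] - F*[ij,u])/(EG - F^2)
Gamma_uuu = 0, Gamma_uuv = 0, Gamma_uvv = 0, Gamma_vuu = 0, Gamma_vuv = 0, Gamma_vvv = -1364/1537
X = (-1, -5/2), Y = (-13/32, -3/16) at the point


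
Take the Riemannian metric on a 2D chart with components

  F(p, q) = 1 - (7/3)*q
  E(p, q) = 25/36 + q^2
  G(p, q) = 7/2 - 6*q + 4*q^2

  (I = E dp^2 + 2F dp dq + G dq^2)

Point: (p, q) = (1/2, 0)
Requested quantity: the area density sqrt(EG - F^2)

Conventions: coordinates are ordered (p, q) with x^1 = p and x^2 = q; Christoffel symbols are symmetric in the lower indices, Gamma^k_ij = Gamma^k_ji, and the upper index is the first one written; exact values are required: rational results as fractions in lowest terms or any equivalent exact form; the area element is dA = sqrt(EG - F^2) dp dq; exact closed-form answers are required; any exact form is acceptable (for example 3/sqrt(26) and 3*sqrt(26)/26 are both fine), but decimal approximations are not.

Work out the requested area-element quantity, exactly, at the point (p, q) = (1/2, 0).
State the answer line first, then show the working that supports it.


Answer: sqrt(EG - F^2) = sqrt(206)/12

E = 25/36, F = 1, G = 7/2; EG - F^2 = 103/72


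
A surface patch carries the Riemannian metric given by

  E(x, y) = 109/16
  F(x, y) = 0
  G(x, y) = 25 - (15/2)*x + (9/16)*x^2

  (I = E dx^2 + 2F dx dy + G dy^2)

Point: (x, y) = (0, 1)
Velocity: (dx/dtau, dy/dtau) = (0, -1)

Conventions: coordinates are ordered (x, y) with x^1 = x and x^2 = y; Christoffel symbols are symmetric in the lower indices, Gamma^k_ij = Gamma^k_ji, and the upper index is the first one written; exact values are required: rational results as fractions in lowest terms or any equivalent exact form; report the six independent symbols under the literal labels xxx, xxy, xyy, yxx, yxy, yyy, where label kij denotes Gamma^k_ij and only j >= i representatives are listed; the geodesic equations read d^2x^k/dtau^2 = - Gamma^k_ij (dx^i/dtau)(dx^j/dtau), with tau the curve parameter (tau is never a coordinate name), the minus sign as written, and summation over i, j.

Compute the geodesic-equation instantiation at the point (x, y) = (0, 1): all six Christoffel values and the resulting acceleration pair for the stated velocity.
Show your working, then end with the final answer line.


E = 109/16, F = 0, G = 25 at the point
E_x = 0, E_y = 0, F_x = 0, F_y = 0, G_x = -15/2, G_y = 0
EG - F^2 = 2725/16;  g^inv = (16/2725) * [[25, 0], [0, 109/16]]
first-kind symbols [ij,l] = (1/2)(d_i g_jl + d_j g_il - d_l g_ij): [xx,x] = E_x/2 = 0, [xx,y] = F_x - E_y/2 = 0, [xy,x] = E_y/2 = 0, [xy,y] = G_x/2 = -15/4, [yy,x] = F_y - G_x/2 = 15/4, [yy,y] = G_y/2 = 0
Gamma^x_ij = (G*[ij,x] - F*[ij,y])/(EG - F^2), Gamma^y_ij = (E*[ij,y] - F*[ij,x])/(EG - F^2)
Gamma_xxx = 0, Gamma_xxy = 0, Gamma_xyy = 60/109, Gamma_yxx = 0, Gamma_yxy = -3/20, Gamma_yyy = 0
d^2x/dtau^2 = -(Gamma_xxx*(0)^2 + 2*Gamma_xxy*(0)*(-1) + Gamma_xyy*(-1)^2) = -60/109
d^2y/dtau^2 = -(Gamma_yxx*(0)^2 + 2*Gamma_yxy*(0)*(-1) + Gamma_yyy*(-1)^2) = 0

Answer: Gamma_xxx = 0, Gamma_xxy = 0, Gamma_xyy = 60/109, Gamma_yxx = 0, Gamma_yxy = -3/20, Gamma_yyy = 0; accelerations (d^2x/dtau^2, d^2y/dtau^2) = (-60/109, 0)


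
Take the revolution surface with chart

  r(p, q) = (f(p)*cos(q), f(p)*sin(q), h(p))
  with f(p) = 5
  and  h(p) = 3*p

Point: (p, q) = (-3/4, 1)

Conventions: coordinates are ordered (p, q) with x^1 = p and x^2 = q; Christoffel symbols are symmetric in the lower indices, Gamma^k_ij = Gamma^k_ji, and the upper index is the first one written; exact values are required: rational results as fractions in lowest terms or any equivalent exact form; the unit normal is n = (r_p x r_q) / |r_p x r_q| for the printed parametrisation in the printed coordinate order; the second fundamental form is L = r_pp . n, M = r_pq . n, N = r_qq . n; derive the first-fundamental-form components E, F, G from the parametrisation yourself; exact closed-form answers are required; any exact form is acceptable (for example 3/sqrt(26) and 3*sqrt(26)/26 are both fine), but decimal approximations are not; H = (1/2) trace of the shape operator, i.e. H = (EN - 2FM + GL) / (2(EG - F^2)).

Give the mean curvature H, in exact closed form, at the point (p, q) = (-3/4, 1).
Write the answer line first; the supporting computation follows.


Answer: H = 1/10

f = 5, f' = 0, f'' = 0, h' = 3, h'' = 0
E = 9, F = 0, G = 25; answer radicand W^2 = 9
unnormalised second-form numerators: l = 0, m = 0, n = 15; L = l/sqrt(9), and similarly M = m/sqrt(W^2), N = n/sqrt(W^2)
H = (E*n - 2*F*m + G*l) / (2*(EG - F^2)*sqrt(W^2)); E*n - 2*F*m + G*l = 135, EG - F^2 = 225, so H = (3/10)/sqrt(9)


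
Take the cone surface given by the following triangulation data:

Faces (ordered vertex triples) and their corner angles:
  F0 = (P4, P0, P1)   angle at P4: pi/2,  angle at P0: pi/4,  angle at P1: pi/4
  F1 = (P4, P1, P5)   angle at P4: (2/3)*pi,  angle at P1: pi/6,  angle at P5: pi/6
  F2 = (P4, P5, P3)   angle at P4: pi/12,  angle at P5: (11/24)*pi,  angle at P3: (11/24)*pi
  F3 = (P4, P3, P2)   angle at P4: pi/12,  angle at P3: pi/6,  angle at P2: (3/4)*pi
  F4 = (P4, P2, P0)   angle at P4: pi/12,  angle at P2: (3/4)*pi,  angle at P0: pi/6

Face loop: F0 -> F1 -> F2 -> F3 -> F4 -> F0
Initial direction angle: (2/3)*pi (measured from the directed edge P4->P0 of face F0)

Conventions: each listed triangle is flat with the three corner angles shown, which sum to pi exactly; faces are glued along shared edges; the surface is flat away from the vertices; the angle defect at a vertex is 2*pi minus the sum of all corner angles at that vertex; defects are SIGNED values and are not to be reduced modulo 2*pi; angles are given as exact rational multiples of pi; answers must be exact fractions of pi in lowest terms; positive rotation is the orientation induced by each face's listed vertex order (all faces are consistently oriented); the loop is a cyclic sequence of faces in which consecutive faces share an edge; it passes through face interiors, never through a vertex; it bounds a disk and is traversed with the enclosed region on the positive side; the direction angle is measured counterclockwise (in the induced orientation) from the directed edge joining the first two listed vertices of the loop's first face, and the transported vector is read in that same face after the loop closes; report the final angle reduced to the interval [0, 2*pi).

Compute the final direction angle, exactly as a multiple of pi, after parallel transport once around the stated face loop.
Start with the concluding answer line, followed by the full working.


Answer: final direction angle = (5/4)*pi

enclosed vertex P4: corner angles sum to (17/12)*pi, defect = 2*pi - (17/12)*pi = (7/12)*pi
holonomy = initial angle + sum of enclosed defects (mod 2*pi), positive in the induced orientation
final angle = (2/3)*pi + (7/12)*pi = (5/4)*pi (mod 2*pi)


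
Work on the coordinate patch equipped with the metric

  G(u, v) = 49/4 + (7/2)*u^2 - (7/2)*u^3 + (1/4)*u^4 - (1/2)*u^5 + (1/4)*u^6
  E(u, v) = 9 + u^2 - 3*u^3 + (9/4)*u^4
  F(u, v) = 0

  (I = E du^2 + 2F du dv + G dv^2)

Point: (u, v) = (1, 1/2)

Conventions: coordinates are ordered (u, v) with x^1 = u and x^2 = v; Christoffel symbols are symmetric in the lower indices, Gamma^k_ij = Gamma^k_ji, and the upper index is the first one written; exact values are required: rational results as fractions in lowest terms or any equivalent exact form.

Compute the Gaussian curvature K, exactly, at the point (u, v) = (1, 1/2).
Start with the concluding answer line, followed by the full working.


Answer: K = 576/9583

E = 37/4, F = 0, G = 49/4, EG - F^2 = 1813/16 at the point
E_u = 2, E_v = 0, F_u = 0, F_v = 0, G_u = -7/2, G_v = 0
E_vv = 0, F_uv = 0, G_uu = -27/2
Brioschi: K = (det M1 - det M2) / (EG - F^2)^2 with the standard first/second-derivative matrices M1, M2.
M1 = [[-E_vv/2 + F_uv - G_uu/2, E_u/2, F_u - E_v/2], [F_v - G_u/2, E, F], [G_v/2, F, G]] = [[27/4, 1, 0], [7/4, 37/4, 0], [0, 0, 49/4]]; det M1 = 47579/64
M2 = [[0, E_v/2, G_u/2], [E_v/2, E, F], [G_u/2, F, G]] = [[0, 0, -7/4], [0, 37/4, 0], [-7/4, 0, 49/4]]; det M2 = -1813/64
det M1 - det M2 = 3087/4; K = 3087/4 / (1813/16)^2 = 576/9583


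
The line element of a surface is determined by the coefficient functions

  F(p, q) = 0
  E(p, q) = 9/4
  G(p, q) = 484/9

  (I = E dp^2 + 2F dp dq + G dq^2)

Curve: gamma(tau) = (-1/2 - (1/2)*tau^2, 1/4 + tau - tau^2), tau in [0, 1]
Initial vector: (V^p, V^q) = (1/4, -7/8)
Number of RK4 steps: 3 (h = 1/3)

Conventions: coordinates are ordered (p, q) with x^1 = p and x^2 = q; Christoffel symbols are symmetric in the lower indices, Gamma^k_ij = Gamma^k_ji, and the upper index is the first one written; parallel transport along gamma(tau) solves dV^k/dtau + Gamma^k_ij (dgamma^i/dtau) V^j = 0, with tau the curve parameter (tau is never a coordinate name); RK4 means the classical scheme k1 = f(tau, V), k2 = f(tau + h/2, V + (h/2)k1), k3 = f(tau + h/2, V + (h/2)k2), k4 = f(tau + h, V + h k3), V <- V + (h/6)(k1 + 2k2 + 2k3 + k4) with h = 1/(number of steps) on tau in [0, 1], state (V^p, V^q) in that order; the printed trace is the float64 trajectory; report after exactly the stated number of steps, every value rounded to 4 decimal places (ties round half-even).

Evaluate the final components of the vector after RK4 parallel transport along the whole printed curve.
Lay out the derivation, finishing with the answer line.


gamma'(tau) = (-tau, 1 - 2*tau); f(tau, V)^k = -Gamma^k_ij(gamma(tau)) gamma'^i(tau) V^j; h = 1/3; intermediate values shown to 6 dp
curve data and Christoffel symbols at the stage parameters:
  tau = 0.000000: gamma = (-0.500000, 0.250000), gamma' = (0.000000, 1.000000); Gamma_ppp = 0.000000, Gamma_ppq = 0.000000, Gamma_pqq = 0.000000, Gamma_qpp = 0.000000, Gamma_qpq = 0.000000, Gamma_qqq = 0.000000
  tau = 0.166667: gamma = (-0.513889, 0.388889), gamma' = (-0.166667, 0.666667); Gamma_ppp = 0.000000, Gamma_ppq = 0.000000, Gamma_pqq = 0.000000, Gamma_qpp = 0.000000, Gamma_qpq = 0.000000, Gamma_qqq = 0.000000
  tau = 0.333333: gamma = (-0.555556, 0.472222), gamma' = (-0.333333, 0.333333); Gamma_ppp = 0.000000, Gamma_ppq = 0.000000, Gamma_pqq = 0.000000, Gamma_qpp = 0.000000, Gamma_qpq = 0.000000, Gamma_qqq = 0.000000
  tau = 0.500000: gamma = (-0.625000, 0.500000), gamma' = (-0.500000, 0.000000); Gamma_ppp = 0.000000, Gamma_ppq = 0.000000, Gamma_pqq = 0.000000, Gamma_qpp = 0.000000, Gamma_qpq = 0.000000, Gamma_qqq = 0.000000
  tau = 0.666667: gamma = (-0.722222, 0.472222), gamma' = (-0.666667, -0.333333); Gamma_ppp = 0.000000, Gamma_ppq = 0.000000, Gamma_pqq = 0.000000, Gamma_qpp = 0.000000, Gamma_qpq = 0.000000, Gamma_qqq = 0.000000
  tau = 0.833333: gamma = (-0.847222, 0.388889), gamma' = (-0.833333, -0.666667); Gamma_ppp = 0.000000, Gamma_ppq = 0.000000, Gamma_pqq = 0.000000, Gamma_qpp = 0.000000, Gamma_qpq = 0.000000, Gamma_qqq = 0.000000
  tau = 1.000000: gamma = (-1.000000, 0.250000), gamma' = (-1.000000, -1.000000); Gamma_ppp = 0.000000, Gamma_ppq = 0.000000, Gamma_pqq = 0.000000, Gamma_qpp = 0.000000, Gamma_qpq = 0.000000, Gamma_qqq = 0.000000
step 0: V^p = 0.2500, V^q = -0.8750
step 1: k1 = (0.000000, 0.000000), k2 = (0.000000, 0.000000), k3 = (0.000000, 0.000000), k4 = (0.000000, 0.000000); V <- V + (h/6)(k1 + 2k2 + 2k3 + k4): V^p = 0.2500, V^q = -0.8750
step 2: k1 = (0.000000, 0.000000), k2 = (0.000000, 0.000000), k3 = (0.000000, 0.000000), k4 = (0.000000, 0.000000); V <- V + (h/6)(k1 + 2k2 + 2k3 + k4): V^p = 0.2500, V^q = -0.8750
step 3: k1 = (0.000000, 0.000000), k2 = (0.000000, 0.000000), k3 = (0.000000, 0.000000), k4 = (0.000000, 0.000000); V <- V + (h/6)(k1 + 2k2 + 2k3 + k4): V^p = 0.2500, V^q = -0.8750

Answer: V^p = 0.2500, V^q = -0.8750


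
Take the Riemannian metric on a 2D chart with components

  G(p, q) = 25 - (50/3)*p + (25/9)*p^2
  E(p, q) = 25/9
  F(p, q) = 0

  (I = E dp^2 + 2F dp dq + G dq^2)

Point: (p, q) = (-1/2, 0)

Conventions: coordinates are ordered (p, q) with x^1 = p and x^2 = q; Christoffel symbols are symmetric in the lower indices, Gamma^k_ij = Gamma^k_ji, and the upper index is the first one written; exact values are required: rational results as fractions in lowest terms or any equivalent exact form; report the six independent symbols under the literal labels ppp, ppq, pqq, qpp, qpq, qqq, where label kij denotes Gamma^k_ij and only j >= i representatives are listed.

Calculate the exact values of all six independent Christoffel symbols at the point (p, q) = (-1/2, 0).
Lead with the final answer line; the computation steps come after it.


Answer: Gamma_ppp = 0, Gamma_ppq = 0, Gamma_pqq = 7/2, Gamma_qpp = 0, Gamma_qpq = -2/7, Gamma_qqq = 0

E = 25/9, F = 0, G = 1225/36 at the point
E_p = 0, E_q = 0, F_p = 0, F_q = 0, G_p = -175/9, G_q = 0
EG - F^2 = 30625/324;  g^inv = (324/30625) * [[1225/36, 0], [0, 25/9]]
first-kind symbols [ij,l] = (1/2)(d_i g_jl + d_j g_il - d_l g_ij): [pp,p] = E_p/2 = 0, [pp,q] = F_p - E_q/2 = 0, [pq,p] = E_q/2 = 0, [pq,q] = G_p/2 = -175/18, [qq,p] = F_q - G_p/2 = 175/18, [qq,q] = G_q/2 = 0
Gamma^p_ij = (G*[ij,p] - F*[ij,q])/(EG - F^2), Gamma^q_ij = (E*[ij,q] - F*[ij,p])/(EG - F^2)


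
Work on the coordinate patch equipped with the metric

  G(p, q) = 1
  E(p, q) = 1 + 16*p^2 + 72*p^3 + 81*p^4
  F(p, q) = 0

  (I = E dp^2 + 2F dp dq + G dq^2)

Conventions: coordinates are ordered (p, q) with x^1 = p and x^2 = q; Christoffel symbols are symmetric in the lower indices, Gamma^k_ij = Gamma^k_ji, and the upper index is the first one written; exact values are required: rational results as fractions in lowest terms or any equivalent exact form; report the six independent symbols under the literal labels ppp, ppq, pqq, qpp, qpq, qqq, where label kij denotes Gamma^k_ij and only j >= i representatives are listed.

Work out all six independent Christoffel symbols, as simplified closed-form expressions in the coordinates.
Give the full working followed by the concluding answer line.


E = 1 + 16*p^2 + 72*p^3 + 81*p^4; F = 0; G = 1
Gamma^k_ij = (1/2) g^{kl} (d_i g_jl + d_j g_il - d_l g_ij), with g^inv = (1/(EG-F^2)) [[G, -F], [-F, E]]
first partials: E_p = 32*p + 216*p^2 + 324*p^3, E_q = 0, F_p = 0, F_q = 0, G_p = 0, G_q = 0
D = EG - F^2 = 1 + 16*p^2 + 72*p^3 + 81*p^4
expanded: Gamma^p_pp = (G E_p - 2F F_p + F E_q)/(2D), Gamma^p_pq = (G E_q - F G_p)/(2D), Gamma^p_qq = (2G F_q - G G_p - F G_q)/(2D), Gamma^q_pp = (2E F_p - E E_q - F E_p)/(2D), Gamma^q_pq = (E G_p - F E_q)/(2D), Gamma^q_qq = (E G_q - 2F F_q + F G_p)/(2D); substitute and cancel common factors

Answer: Gamma_ppp = (162*p^3 + 108*p^2 + 16*p)/(81*p^4 + 72*p^3 + 16*p^2 + 1), Gamma_ppq = 0, Gamma_pqq = 0, Gamma_qpp = 0, Gamma_qpq = 0, Gamma_qqq = 0


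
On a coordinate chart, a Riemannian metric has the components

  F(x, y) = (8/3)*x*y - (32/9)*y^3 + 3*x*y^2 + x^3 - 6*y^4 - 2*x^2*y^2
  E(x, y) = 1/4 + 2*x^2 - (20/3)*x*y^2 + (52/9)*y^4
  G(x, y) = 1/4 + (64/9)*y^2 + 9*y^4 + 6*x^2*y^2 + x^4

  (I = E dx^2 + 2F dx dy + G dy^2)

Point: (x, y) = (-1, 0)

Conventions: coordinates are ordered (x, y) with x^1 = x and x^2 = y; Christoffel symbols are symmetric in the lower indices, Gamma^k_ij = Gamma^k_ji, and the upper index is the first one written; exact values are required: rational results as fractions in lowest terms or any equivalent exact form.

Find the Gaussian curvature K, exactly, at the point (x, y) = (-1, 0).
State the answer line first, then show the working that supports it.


Answer: K = -6752/2523

E = 9/4, F = -1, G = 5/4, EG - F^2 = 29/16 at the point
E_x = -4, E_y = 0, F_x = 3, F_y = -8/3, G_x = -4, G_y = 0
E_yy = 40/3, F_xy = 8/3, G_xx = 12
Compute both Brioschi determinants and normalise by (EG - F^2)^2.
M1 = [[-E_yy/2 + F_xy - G_xx/2, E_x/2, F_x - E_y/2], [F_y - G_x/2, E, F], [G_y/2, F, G]] = [[-10, -2, 3], [-2/3, 9/4, -1], [0, -1, 5/4]]; det M1 = -427/24
M2 = [[0, E_y/2, G_x/2], [E_y/2, E, F], [G_x/2, F, G]] = [[0, 0, -2], [0, 9/4, -1], [-2, -1, 5/4]]; det M2 = -9
det M1 - det M2 = -211/24; K = -211/24 / (29/16)^2 = -6752/2523


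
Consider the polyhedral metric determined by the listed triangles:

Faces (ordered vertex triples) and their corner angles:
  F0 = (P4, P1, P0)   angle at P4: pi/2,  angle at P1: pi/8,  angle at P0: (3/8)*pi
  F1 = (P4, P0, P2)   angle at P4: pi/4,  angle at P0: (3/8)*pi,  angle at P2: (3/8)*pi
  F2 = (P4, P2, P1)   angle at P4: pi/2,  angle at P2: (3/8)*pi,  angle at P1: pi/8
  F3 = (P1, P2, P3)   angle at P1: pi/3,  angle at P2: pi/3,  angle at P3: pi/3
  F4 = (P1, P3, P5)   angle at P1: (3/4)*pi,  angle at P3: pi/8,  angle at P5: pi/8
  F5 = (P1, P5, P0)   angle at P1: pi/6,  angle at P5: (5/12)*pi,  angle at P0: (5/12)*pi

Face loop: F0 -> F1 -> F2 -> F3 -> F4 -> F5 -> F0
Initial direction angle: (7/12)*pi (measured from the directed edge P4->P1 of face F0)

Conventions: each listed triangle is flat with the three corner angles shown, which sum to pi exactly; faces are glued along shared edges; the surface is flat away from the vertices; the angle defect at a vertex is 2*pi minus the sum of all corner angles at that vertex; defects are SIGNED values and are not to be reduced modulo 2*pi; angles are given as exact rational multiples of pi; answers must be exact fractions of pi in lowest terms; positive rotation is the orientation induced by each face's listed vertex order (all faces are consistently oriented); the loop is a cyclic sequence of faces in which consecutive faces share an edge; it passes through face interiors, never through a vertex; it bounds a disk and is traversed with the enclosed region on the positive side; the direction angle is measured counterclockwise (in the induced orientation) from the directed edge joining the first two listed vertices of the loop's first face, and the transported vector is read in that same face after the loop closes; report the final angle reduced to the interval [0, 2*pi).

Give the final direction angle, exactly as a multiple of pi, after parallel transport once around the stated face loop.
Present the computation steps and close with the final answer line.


enclosed vertex P1: corner angles sum to (3/2)*pi, defect = 2*pi - (3/2)*pi = pi/2
enclosed vertex P4: corner angles sum to (5/4)*pi, defect = 2*pi - (5/4)*pi = (3/4)*pi
adding the enclosed defects to the starting angle (mod 2*pi, induced orientation) gives the holonomy
final angle = (7/12)*pi + (5/4)*pi = (11/6)*pi (mod 2*pi)

Answer: final direction angle = (11/6)*pi


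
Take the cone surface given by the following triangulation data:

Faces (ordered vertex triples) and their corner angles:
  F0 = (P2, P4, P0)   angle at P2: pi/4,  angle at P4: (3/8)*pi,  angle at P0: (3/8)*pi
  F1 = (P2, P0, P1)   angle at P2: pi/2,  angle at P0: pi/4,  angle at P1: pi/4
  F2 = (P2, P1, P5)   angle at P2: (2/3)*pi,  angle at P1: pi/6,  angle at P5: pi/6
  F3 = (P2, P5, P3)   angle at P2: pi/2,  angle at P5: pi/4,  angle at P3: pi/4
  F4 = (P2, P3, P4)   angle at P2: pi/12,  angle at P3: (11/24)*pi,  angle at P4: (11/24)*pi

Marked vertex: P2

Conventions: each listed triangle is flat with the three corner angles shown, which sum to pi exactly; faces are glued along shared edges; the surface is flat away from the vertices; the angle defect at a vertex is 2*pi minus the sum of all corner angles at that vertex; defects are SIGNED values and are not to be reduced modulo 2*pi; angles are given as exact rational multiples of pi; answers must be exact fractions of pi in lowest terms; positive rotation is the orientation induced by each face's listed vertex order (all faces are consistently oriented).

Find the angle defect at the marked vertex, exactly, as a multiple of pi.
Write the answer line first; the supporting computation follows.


Answer: defect(P2) = 0

Sum of corner angles at P2: 2*pi
defect = 2*pi - 2*pi


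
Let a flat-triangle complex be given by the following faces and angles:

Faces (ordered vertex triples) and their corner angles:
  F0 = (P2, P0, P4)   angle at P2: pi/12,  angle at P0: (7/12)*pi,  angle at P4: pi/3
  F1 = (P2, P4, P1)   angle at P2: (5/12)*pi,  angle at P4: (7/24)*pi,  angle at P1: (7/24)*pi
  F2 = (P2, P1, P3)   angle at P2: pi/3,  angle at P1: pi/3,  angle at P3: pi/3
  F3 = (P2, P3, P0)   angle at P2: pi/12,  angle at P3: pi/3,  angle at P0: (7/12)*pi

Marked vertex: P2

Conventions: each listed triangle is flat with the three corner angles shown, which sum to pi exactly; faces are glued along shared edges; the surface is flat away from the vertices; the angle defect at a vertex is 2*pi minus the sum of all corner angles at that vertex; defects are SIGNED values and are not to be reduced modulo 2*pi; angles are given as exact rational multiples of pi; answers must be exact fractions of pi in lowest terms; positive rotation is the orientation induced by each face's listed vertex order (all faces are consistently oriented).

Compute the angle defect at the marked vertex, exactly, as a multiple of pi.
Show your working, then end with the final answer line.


Sum of corner angles at P2: (11/12)*pi
defect = 2*pi - (11/12)*pi

Answer: defect(P2) = (13/12)*pi


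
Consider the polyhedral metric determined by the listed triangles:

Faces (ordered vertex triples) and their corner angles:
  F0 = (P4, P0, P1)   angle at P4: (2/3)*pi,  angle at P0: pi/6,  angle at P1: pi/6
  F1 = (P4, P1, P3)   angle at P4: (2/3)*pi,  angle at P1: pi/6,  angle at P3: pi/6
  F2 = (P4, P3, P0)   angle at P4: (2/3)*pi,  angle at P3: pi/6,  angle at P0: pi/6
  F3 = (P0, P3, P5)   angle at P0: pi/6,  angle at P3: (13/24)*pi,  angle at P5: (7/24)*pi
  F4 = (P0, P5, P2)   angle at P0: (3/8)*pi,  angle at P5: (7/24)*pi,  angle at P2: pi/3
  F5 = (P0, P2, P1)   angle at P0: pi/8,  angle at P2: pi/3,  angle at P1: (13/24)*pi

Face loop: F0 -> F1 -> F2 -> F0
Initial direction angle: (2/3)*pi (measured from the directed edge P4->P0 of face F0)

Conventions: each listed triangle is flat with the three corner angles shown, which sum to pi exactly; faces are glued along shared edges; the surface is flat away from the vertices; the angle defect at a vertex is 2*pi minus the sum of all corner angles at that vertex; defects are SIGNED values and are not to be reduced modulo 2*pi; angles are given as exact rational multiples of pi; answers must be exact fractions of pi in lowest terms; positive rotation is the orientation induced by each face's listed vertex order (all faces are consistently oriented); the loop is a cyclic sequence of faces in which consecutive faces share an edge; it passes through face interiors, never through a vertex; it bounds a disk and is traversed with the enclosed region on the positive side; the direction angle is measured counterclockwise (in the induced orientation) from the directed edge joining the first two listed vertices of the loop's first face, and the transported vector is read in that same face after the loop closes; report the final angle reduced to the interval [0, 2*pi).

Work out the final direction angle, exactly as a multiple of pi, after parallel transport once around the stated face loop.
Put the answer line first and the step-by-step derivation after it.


Answer: final direction angle = (2/3)*pi

enclosed vertex P4: corner angles sum to 2*pi, defect = 2*pi - 2*pi = 0
summing the enclosed defects onto the initial angle, mod 2*pi in the induced orientation:
final angle = (2/3)*pi + 0 = (2/3)*pi (mod 2*pi)


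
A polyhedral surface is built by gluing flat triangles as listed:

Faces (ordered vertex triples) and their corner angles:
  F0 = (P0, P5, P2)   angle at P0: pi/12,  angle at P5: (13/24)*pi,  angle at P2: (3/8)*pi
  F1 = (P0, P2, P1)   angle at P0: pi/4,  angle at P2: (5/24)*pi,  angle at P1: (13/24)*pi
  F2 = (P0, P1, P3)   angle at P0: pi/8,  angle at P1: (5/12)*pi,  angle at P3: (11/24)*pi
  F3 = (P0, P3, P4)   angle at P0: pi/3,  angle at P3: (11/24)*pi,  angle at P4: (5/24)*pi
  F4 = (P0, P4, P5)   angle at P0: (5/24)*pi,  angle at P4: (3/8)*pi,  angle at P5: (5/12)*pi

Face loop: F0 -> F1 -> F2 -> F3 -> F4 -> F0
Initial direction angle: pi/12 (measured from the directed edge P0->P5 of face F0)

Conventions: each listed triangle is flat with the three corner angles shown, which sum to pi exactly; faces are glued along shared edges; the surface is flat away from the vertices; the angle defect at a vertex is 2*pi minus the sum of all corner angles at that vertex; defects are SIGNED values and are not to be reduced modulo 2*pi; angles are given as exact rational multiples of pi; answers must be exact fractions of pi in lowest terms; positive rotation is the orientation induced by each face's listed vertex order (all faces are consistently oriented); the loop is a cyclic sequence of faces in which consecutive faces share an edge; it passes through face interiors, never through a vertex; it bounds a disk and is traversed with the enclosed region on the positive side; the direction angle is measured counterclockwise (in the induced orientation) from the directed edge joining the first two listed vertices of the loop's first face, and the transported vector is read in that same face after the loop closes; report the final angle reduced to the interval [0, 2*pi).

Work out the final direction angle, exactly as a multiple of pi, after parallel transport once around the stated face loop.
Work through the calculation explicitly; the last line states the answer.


enclosed vertex P0: corner angles sum to pi, defect = 2*pi - pi = pi
final direction = starting direction + enclosed defect total, reduced mod 2*pi (induced orientation)
final angle = pi/12 + pi = (13/12)*pi (mod 2*pi)

Answer: final direction angle = (13/12)*pi
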